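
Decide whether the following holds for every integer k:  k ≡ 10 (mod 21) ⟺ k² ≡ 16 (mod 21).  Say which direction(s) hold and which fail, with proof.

Forward direction. Suppose k ≡ 10 (mod 21). Write k = 21j + 10. Then (21j + 10)² = 441j² + 420j + 100 = 21(21j² + 20j + 4) + 16, so k² ≡ 16 (mod 21).

Converse. This fails: take k = 4. Then 4² = 16 ≡ 16 (mod 21), yet 4 ≡ 4 (mod 21), not 10.

Only the forward direction holds.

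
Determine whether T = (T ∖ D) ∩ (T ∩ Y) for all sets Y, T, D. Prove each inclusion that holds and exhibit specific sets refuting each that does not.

The sets are not equal: only the reverse inclusion holds.

(⊆) This inclusion fails. Take Y = ∅, T = {1}, D = ∅; then 1 ∈ T but 1 ∉ (T ∖ D) ∩ (T ∩ Y).

(⊇) Let x ∈ (T ∖ D) ∩ (T ∩ Y). Then x ∈ Y ∩ T and x ∉ D, from which x ∈ T.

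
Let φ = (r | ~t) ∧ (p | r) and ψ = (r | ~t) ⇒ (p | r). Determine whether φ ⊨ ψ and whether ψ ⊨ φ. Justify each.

Only the forward direction holds.

(←) This fails. Under p = F, t = T, r = F, the left side is false but the right side is true.

(→) Assume the antecedent. If p is true, (r | ~t) ⇒ (p | r) reduces to true regardless of the other variables. If p is false, the antecedent forces (p = F, t = F, r = T) or (p = F, t = T, r = T), and (r | ~t) ⇒ (p | r) holds there. Either way (r | ~t) ⇒ (p | r) holds.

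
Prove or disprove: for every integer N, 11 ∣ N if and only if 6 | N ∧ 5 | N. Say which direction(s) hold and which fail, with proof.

Neither implication holds.

(⟹) This fails: take N = 11. Certainly 11 ∣ 11, but 6 ∤ 11.

(⟸) This fails: take N = 30. Both 6 ∣ 30 and 5 ∣ 30, yet 30 is not a multiple of 11 (since 30 = 2·11 + 8), so 11 ∤ 30.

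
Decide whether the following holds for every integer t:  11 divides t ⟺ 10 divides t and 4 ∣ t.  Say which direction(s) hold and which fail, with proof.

(⇒) fails and (⇐) fails.

Forward direction. This fails: take t = 11. Certainly 11 ∣ 11, but 10 ∤ 11.

Converse. This fails: take t = 20. Both 10 ∣ 20 and 4 ∣ 20, yet 20 is not a multiple of 11 (since 20 = 1·11 + 9), so 11 ∤ 20.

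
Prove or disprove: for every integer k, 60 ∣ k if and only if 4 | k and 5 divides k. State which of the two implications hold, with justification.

(⟹) If 60 ∣ k, write k = 60q. Since 60 = 15·4, k = 4·(15q), so 4 ∣ k; and since 60 = 12·5, k = 5·(12q), so 5 ∣ k.

(⟸) This fails: take k = 20. Both 4 ∣ 20 and 5 ∣ 20, yet 20 is not a multiple of 60 (since 20 = 0·60 + 20), so 60 ∤ 20.

Not equivalent: only (⇒) holds.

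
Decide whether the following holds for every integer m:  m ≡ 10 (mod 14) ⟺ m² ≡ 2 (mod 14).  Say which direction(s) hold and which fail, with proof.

The forward direction holds; the converse fails.

(→) Suppose m ≡ 10 (mod 14). Write m = 14j + 10. Then (14j + 10)² = 196j² + 280j + 100 = 14(14j² + 20j + 7) + 2, so m² ≡ 2 (mod 14).

(←) This fails: take m = 4. Then 4² = 16 ≡ 2 (mod 14), yet 4 ≡ 4 (mod 14), not 10.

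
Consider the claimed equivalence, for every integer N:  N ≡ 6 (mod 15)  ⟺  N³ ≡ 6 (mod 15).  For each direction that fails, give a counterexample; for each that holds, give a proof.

Forward direction. Suppose N ≡ 6 (mod 15). Write N = 15j + 6. Then (15j + 6)³ = 3375j³ + 4050j² + 1620j + 216 = 15(225j³ + 270j² + 108j + 14) + 6, so N³ ≡ 6 (mod 15).

Converse. Suppose N³ ≡ 6 (mod 15). The only residue r in {0, …, 14} with r³ ≡ 6 (mod 15) is r = 6, so N ≡ 6 (mod 15).

Both implications hold.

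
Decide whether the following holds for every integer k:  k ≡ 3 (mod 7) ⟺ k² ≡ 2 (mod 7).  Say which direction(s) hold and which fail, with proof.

(⇒) Suppose k ≡ 3 (mod 7). Write k = 7j + 3. Then (7j + 3)² = 49j² + 42j + 9 = 7(7j² + 6j + 1) + 2, so k² ≡ 2 (mod 7).

(⇐) This fails: take k = 4. Then 4² = 16 ≡ 2 (mod 7), yet 4 ≡ 4 (mod 7), not 3.

Not equivalent: only (⇒) holds.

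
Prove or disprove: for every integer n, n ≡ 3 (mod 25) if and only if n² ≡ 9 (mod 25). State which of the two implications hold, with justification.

(⇒) holds; (⇐) fails.

(→) Suppose n ≡ 3 (mod 25). Write n = 25j + 3. Then (25j + 3)² = 625j² + 150j + 9 = 25(25j² + 6j) + 9, so n² ≡ 9 (mod 25).

(←) This fails: take n = 22. Then 22² = 484 ≡ 9 (mod 25), yet 22 ≡ 22 (mod 25), not 3.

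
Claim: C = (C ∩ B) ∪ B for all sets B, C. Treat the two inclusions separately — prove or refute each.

(⟹) This inclusion fails. Take B = ∅, C = {1}; then 1 ∈ C but 1 ∉ (C ∩ B) ∪ B.

(⟸) This inclusion fails. Take B = {1}, C = ∅; then 1 ∈ (C ∩ B) ∪ B but 1 ∉ C.

Both inclusions fail.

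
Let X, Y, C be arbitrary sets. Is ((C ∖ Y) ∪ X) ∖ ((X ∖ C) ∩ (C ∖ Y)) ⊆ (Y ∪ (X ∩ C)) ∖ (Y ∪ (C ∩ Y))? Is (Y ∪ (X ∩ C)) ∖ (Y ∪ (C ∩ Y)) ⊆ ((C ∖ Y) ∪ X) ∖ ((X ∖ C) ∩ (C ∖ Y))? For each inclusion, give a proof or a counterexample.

The sets are not equal: only the reverse inclusion holds.

Forward inclusion. This inclusion fails. Take X = {1}, Y = ∅, C = ∅; then 1 ∈ ((C ∖ Y) ∪ X) ∖ ((X ∖ C) ∩ (C ∖ Y)) but 1 ∉ (Y ∪ (X ∩ C)) ∖ (Y ∪ (C ∩ Y)).

Reverse inclusion. Let x ∈ (Y ∪ (X ∩ C)) ∖ (Y ∪ (C ∩ Y)). Then x ∈ X ∩ C and x ∉ Y, from which x ∈ ((C ∖ Y) ∪ X) ∖ ((X ∖ C) ∩ (C ∖ Y)).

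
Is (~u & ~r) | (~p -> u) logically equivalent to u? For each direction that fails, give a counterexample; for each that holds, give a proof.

Forward direction. This fails. Under r = F, u = F, p = F, the left side is true but the right side is false.

Converse. Assume the antecedent. If r is true, the antecedent forces (r = T, u = T, p = F) or (r = T, u = T, p = T), and (~u & ~r) | (~p -> u) holds there. If r is false, (~u & ~r) | (~p -> u) reduces to true regardless of the other variables. Either way (~u & ~r) | (~p -> u) holds.

Only the reverse direction holds.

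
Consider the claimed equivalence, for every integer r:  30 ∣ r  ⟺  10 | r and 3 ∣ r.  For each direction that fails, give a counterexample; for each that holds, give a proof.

[⇒] If 30 ∣ r, write r = 30q. Since 30 = 3·10, r = 10·(3q), so 10 ∣ r; and since 30 = 10·3, r = 3·(10q), so 3 ∣ r.

[⇐] Suppose 10 ∣ r and 3 ∣ r. Any common multiple of 10 and 3 is a multiple of their lcm; here gcd(10, 3) = 1, so lcm(10, 3) = 10·3 = 30, so 30 ∣ r.

Equivalent; both directions hold.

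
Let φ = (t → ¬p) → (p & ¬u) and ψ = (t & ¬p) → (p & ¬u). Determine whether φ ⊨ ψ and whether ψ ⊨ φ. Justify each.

Converse. This fails. Under u = F, p = F, t = F, the left side is false but the right side is true.

Forward direction. Assume the antecedent. If u is true, the antecedent forces (u = T, p = T, t = T), and (t & ¬p) → (p & ¬u) holds there. If u is false, the antecedent forces (u = F, p = T, t = F) or (u = F, p = T, t = T), and (t & ¬p) → (p & ¬u) holds there. Either way (t & ¬p) → (p & ¬u) holds.

Not equivalent: only (⇒) holds.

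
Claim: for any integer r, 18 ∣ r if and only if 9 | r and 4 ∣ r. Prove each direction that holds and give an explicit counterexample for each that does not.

Only the reverse direction holds.

Converse. Suppose 9 ∣ r and 4 ∣ r. Any common multiple of 9 and 4 is a multiple of their lcm; here gcd(9, 4) = 1, so lcm(9, 4) = 9·4 = 36, so 36 ∣ r. Since 18 ∣ 36, it follows that 18 ∣ r.

Forward direction. This fails: take r = 18. Certainly 18 ∣ 18, but 4 ∤ 18.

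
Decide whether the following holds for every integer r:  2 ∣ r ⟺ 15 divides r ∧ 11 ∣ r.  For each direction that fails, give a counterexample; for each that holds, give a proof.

Forward direction. This fails: take r = 2. Certainly 2 ∣ 2, but 15 ∤ 2.

Converse. This fails: take r = 165. Both 15 ∣ 165 and 11 ∣ 165, yet 165 is not a multiple of 2 (since 165 = 82·2 + 1), so 2 ∤ 165.

Neither implication holds.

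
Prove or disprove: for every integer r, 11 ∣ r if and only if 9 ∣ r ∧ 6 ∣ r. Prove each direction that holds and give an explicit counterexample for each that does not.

Neither direction holds.

[⇒] This fails: take r = 11. Certainly 11 ∣ 11, but 9 ∤ 11.

[⇐] This fails: take r = 18. Both 9 ∣ 18 and 6 ∣ 18, yet 18 is not a multiple of 11 (since 18 = 1·11 + 7), so 11 ∤ 18.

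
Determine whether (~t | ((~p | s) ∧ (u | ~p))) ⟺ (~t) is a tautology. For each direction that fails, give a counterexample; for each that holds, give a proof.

The forward direction fails; the converse holds.

(→) This fails. Under s = F, p = F, u = F, t = T, the left side is true but the right side is false.

(←) Assume the antecedent. If t is true, the antecedent cannot hold. If t is false, ~t | ((~p | s) ∧ (u | ~p)) reduces to true regardless of the other variables. Either way ~t | ((~p | s) ∧ (u | ~p)) holds.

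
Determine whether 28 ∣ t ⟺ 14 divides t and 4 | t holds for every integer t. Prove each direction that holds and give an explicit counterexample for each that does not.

The biconditional holds.

(⇒) If 28 ∣ t, write t = 28q. Since 28 = 2·14, t = 14·(2q), so 14 ∣ t; and since 28 = 7·4, t = 4·(7q), so 4 ∣ t.

(⇐) Suppose 14 ∣ t and 4 ∣ t. Any common multiple of 14 and 4 is a multiple of their lcm; here lcm(14, 4) = 14·4/gcd(14, 4) = 56/2 = 28, so 28 ∣ t.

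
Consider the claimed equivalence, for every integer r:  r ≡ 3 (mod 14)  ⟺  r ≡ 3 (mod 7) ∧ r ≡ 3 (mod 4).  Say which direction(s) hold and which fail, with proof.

(⇒) fails; (⇐) holds.

(⟹) This fails: r = 17 gives 17 ≡ 3 (mod 14) but 17 ≡ 1 (mod 4), so the conjunction on the right does not hold.

(⟸) Conversely, if r ≡ 3 (mod 7) and r ≡ 3 (mod 4), then by the Chinese remainder theorem r ≡ 3 (mod 28). Since 3 ≡ 3 (mod 14) and 14 ∣ 28, we get r ≡ 3 (mod 14).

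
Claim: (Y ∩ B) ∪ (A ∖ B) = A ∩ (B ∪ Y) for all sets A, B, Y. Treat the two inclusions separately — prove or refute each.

Neither inclusion holds.

(⊆) This inclusion fails. Take A = {1}, B = ∅, Y = ∅; then 1 ∈ (Y ∩ B) ∪ (A ∖ B) but 1 ∉ A ∩ (B ∪ Y).

(⊇) This inclusion fails. Take A = {1}, B = {1}, Y = ∅; then 1 ∈ A ∩ (B ∪ Y) but 1 ∉ (Y ∩ B) ∪ (A ∖ B).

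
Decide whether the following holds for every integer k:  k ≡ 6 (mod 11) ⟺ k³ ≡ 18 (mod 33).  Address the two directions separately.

(⟹) This fails: take k = 17. Then 17 ≡ 6 (mod 11), but 17³ = 4913 ≡ 29 (mod 33), not 18.

(⟸) Conversely, the residues r modulo 33 with r³ ≡ 18 (mod 33) are exactly {6}, and each is ≡ 6 (mod 11).

Only the converse holds.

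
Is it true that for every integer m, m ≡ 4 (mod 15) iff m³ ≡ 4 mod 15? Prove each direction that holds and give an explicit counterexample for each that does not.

Forward direction. Suppose m ≡ 4 (mod 15). Write m = 15j + 4. Then (15j + 4)³ = 3375j³ + 2700j² + 720j + 64 = 15(225j³ + 180j² + 48j + 4) + 4, so m³ ≡ 4 (mod 15).

Converse. Suppose m³ ≡ 4 (mod 15). The only residue r in {0, …, 14} with r³ ≡ 4 (mod 15) is r = 4, so m ≡ 4 (mod 15).

The biconditional holds.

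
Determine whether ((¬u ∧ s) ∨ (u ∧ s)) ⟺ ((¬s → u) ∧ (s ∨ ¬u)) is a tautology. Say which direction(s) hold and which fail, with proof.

Equivalent; both directions hold.

Forward direction. Assume the antecedent. If s is true, (¬s → u) ∧ (s ∨ ¬u) reduces to true regardless of the other variables. If s is false, the antecedent cannot hold. Either way (¬s → u) ∧ (s ∨ ¬u) holds.

Converse. Assume the antecedent. If s is true, (¬u ∧ s) ∨ (u ∧ s) reduces to true regardless of the other variables. If s is false, the antecedent cannot hold. Either way (¬u ∧ s) ∨ (u ∧ s) holds.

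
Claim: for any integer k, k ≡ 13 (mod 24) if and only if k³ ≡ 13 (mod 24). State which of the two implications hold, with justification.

(→) Suppose k ≡ 13 (mod 24). Write k = 24j + 13. Then (24j + 13)³ = 13824j³ + 22464j² + 12168j + 2197 = 24(576j³ + 936j² + 507j + 91) + 13, so k³ ≡ 13 (mod 24).

(←) Conversely, suppose k³ ≡ 13 (mod 24). The only residue r in {0, …, 23} with r³ ≡ 13 (mod 24) is r = 13, so k ≡ 13 (mod 24).

Both implications hold.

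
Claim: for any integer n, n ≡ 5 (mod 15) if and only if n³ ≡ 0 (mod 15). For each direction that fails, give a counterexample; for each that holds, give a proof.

(⇒) fails and (⇐) fails.

(→) This fails: take n = 5. Then 5 ≡ 5 (mod 15), but 5³ = 125 ≡ 5 (mod 15), not 0.

(←) This fails: take n = 0. Then 0³ = 0 ≡ 0 (mod 15), yet 0 ≡ 0 (mod 15), not 5.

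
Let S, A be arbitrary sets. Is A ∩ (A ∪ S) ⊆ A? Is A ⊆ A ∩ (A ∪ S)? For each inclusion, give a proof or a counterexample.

Forward inclusion. Let x ∈ A ∩ (A ∪ S). Then either x ∈ A and x ∉ S; or x ∈ S ∩ A. In each case x ∈ A, so A ∩ (A ∪ S) ⊆ A.

Reverse inclusion. Let x ∈ A. Then either x ∈ A and x ∉ S; or x ∈ S ∩ A. In each case x ∈ A ∩ (A ∪ S), so A ⊆ A ∩ (A ∪ S).

Both inclusions hold.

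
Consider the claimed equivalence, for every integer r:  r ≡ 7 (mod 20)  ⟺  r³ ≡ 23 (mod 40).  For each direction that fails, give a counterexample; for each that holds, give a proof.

(→) This fails: take r = 27. Then 27 ≡ 7 (mod 20), but 27³ = 19683 ≡ 3 (mod 40), not 23.

(←) Conversely, the residues r modulo 40 with r³ ≡ 23 (mod 40) are exactly {7}, and each is ≡ 7 (mod 20).

Only the converse holds.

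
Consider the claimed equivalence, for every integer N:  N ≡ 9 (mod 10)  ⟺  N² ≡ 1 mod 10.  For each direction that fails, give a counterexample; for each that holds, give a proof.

Not equivalent: only (⇒) holds.

(⇒) Suppose N ≡ 9 (mod 10). Write N = 10j + 9. Then (10j + 9)² = 100j² + 180j + 81 = 10(10j² + 18j + 8) + 1, so N² ≡ 1 (mod 10).

(⇐) This fails: take N = 1. Then 1² = 1 ≡ 1 (mod 10), yet 1 ≡ 1 (mod 10), not 9.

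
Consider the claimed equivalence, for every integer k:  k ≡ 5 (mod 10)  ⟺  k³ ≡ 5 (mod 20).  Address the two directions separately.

(⇒) fails; (⇐) holds.

(⟹) This fails: take k = 15. Then 15 ≡ 5 (mod 10), but 15³ = 3375 ≡ 15 (mod 20), not 5.

(⟸) Conversely, the residues r modulo 20 with r³ ≡ 5 (mod 20) are exactly {5}, and each is ≡ 5 (mod 10).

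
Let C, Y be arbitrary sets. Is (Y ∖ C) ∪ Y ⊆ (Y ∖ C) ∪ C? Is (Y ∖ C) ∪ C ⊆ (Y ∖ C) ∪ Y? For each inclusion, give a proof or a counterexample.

(⟹) Let x ∈ (Y ∖ C) ∪ Y. Then either x ∈ Y and x ∉ C; or x ∈ C ∩ Y. In each case x ∈ (Y ∖ C) ∪ C, so (Y ∖ C) ∪ Y ⊆ (Y ∖ C) ∪ C.

(⟸) This inclusion fails. Take C = {1}, Y = ∅; then 1 ∈ (Y ∖ C) ∪ C but 1 ∉ (Y ∖ C) ∪ Y.

The sets are not equal: only the forward inclusion holds.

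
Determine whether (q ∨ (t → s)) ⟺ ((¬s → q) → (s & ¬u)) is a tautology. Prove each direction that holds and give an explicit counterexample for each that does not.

(⇒) This fails. Under t = F, u = T, s = T, q = F, the left side is true but the right side is false.

(⇐) This fails. Under t = T, u = F, s = F, q = F, the left side is false but the right side is true.

Neither implication holds.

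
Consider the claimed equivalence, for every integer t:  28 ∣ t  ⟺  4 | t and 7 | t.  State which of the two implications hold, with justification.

(⟸) Suppose 4 ∣ t and 7 ∣ t. Any common multiple of 4 and 7 is a multiple of their lcm; here gcd(4, 7) = 1, so lcm(4, 7) = 4·7 = 28, so 28 ∣ t.

(⟹) If 28 ∣ t, write t = 28q. Since 28 = 7·4, t = 4·(7q), so 4 ∣ t; and since 28 = 4·7, t = 7·(4q), so 7 ∣ t.

Both implications hold.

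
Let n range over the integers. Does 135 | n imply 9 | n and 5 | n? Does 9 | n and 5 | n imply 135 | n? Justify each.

[⇐] This fails: take n = 45. Both 9 ∣ 45 and 5 ∣ 45, yet 45 is not a multiple of 135 (since 45 = 0·135 + 45), so 135 ∤ 45.

[⇒] If 135 ∣ n, write n = 135q. Since 135 = 15·9, n = 9·(15q), so 9 ∣ n; and since 135 = 27·5, n = 5·(27q), so 5 ∣ n.

The forward direction holds; the converse fails.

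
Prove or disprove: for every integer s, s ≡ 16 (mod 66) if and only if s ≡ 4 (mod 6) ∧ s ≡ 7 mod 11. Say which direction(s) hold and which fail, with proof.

Both directions fail.

Forward direction. This fails: s = 16 gives 16 ≡ 16 (mod 66) but 16 ≡ 5 (mod 11), so the conjunction on the right does not hold.

Converse. This fails: s = 40 satisfies both congruences on the right (40 ≡ 4 mod 6 and 40 ≡ 7 mod 11) yet 40 ≡ 40 (mod 66), not 16.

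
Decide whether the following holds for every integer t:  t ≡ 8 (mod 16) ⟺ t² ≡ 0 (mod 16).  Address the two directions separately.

(→) Suppose t ≡ 8 (mod 16). Write t = 16j + 8. Then (16j + 8)² = 256j² + 256j + 64 = 16(16j² + 16j + 4) + 0, so t² ≡ 0 (mod 16).

(←) This fails: take t = 0. Then 0² = 0 ≡ 0 (mod 16), yet 0 ≡ 0 (mod 16), not 8.

Not equivalent: only (⇒) holds.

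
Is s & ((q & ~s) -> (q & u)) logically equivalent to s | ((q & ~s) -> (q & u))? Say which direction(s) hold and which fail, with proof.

Forward direction. Assume the antecedent. If q is true, the antecedent forces (q = T, u = F, s = T) or (q = T, u = T, s = T), and s | ((q & ~s) -> (q & u)) holds there. If q is false, s | ((q & ~s) -> (q & u)) reduces to true regardless of the other variables. Either way s | ((q & ~s) -> (q & u)) holds.

Converse. This fails. Under q = F, u = F, s = F, the left side is false but the right side is true.

The forward direction holds; the converse fails.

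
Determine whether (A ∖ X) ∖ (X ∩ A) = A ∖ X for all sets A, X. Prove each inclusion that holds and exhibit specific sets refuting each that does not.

Both inclusions hold.

(⟸) Let x ∈ A ∖ X. Then x ∈ A and x ∉ X, from which x ∈ (A ∖ X) ∖ (X ∩ A).

(⟹) Let x ∈ (A ∖ X) ∖ (X ∩ A). Then x ∈ A and x ∉ X, from which x ∈ A ∖ X.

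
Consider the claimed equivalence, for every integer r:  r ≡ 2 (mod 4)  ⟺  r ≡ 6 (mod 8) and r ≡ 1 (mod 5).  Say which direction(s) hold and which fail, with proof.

(⇒) This fails: r = 2 gives 2 ≡ 2 (mod 4) but 2 ≡ 2 (mod 8), so the conjunction on the right does not hold.

(⇐) Conversely, if r ≡ 6 (mod 8) and r ≡ 1 (mod 5), then by the Chinese remainder theorem r ≡ 6 (mod 40). Since 6 ≡ 2 (mod 4) and 4 ∣ 40, we get r ≡ 2 (mod 4).

Only the converse holds.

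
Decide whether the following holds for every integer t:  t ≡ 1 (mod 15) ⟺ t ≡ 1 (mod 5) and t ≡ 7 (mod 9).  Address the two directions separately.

Converse. If t ≡ 1 (mod 5) and t ≡ 7 (mod 9), then by the Chinese remainder theorem t ≡ 16 (mod 45). Since 16 ≡ 1 (mod 15) and 15 ∣ 45, we get t ≡ 1 (mod 15).

Forward direction. This fails: t = 1 gives 1 ≡ 1 (mod 15) but 1 ≡ 1 (mod 9), so the conjunction on the right does not hold.

The forward direction fails; the converse holds.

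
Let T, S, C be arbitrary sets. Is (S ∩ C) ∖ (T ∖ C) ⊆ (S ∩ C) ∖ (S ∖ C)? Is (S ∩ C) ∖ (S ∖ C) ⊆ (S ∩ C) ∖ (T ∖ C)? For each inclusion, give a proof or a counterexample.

Both inclusions hold.

(⟹) Let x ∈ (S ∩ C) ∖ (T ∖ C). Then either x ∈ S ∩ C and x ∉ T; or x ∈ T ∩ S ∩ C. In each case x ∈ (S ∩ C) ∖ (S ∖ C), so (S ∩ C) ∖ (T ∖ C) ⊆ (S ∩ C) ∖ (S ∖ C).

(⟸) Let x ∈ (S ∩ C) ∖ (S ∖ C). Then either x ∈ S ∩ C and x ∉ T; or x ∈ T ∩ S ∩ C. In each case x ∈ (S ∩ C) ∖ (T ∖ C), so (S ∩ C) ∖ (S ∖ C) ⊆ (S ∩ C) ∖ (T ∖ C).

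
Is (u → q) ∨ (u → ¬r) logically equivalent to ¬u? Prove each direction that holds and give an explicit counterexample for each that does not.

(⇒) fails; (⇐) holds.

(⇒) This fails. Under q = F, r = F, u = T, the left side is true but the right side is false.

(⇐) Assume the antecedent. If q is true, (u → q) ∨ (u → ¬r) reduces to true regardless of the other variables. If q is false, the antecedent forces (q = F, r = F, u = F) or (q = F, r = T, u = F), and (u → q) ∨ (u → ¬r) holds there. Either way (u → q) ∨ (u → ¬r) holds.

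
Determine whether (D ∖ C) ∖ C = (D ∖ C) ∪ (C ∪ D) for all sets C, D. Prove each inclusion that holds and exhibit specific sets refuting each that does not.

(⊆) holds; (⊇) fails.

(⊇) This inclusion fails. Take C = {1}, D = ∅; then 1 ∈ (D ∖ C) ∪ (C ∪ D) but 1 ∉ (D ∖ C) ∖ C.

(⊆) Let x ∈ (D ∖ C) ∖ C. Then x ∈ D and x ∉ C, from which x ∈ (D ∖ C) ∪ (C ∪ D).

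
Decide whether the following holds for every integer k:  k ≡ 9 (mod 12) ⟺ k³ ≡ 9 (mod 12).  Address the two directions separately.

[⇒] Suppose k ≡ 9 (mod 12). Write k = 12j + 9. Then (12j + 9)³ = 1728j³ + 3888j² + 2916j + 729 = 12(144j³ + 324j² + 243j + 60) + 9, so k³ ≡ 9 (mod 12).

[⇐] For the converse, argue contrapositively. If k ≢ 9 (mod 12), then k is congruent to one of 0, 1, 2, 3, 4, 5, 6, 7, 8, 10, 11 modulo 12, and these give k³ ≡ 0, 1, 8, 3, 4, 5, 0, 7, 8, 4, 11 respectively — never 9.

Both directions hold.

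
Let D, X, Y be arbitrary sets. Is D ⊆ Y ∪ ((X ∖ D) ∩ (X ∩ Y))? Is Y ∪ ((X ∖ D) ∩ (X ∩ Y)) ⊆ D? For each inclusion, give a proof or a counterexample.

(⊆) This inclusion fails. Take D = {1}, X = ∅, Y = ∅; then 1 ∈ D but 1 ∉ Y ∪ ((X ∖ D) ∩ (X ∩ Y)).

(⊇) This inclusion fails. Take D = ∅, X = ∅, Y = {1}; then 1 ∈ Y ∪ ((X ∖ D) ∩ (X ∩ Y)) but 1 ∉ D.

Neither inclusion holds.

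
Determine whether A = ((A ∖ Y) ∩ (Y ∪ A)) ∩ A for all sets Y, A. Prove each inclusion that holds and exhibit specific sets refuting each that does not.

(⊆) fails; (⊇) holds.

(⊆) This inclusion fails. Take Y = {1}, A = {1}; then 1 ∈ A but 1 ∉ ((A ∖ Y) ∩ (Y ∪ A)) ∩ A.

(⊇) Let x ∈ ((A ∖ Y) ∩ (Y ∪ A)) ∩ A. Then x ∈ A and x ∉ Y, from which x ∈ A.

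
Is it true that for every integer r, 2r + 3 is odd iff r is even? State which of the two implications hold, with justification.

Not equivalent: only (⇐) holds.

(→) This fails: take r = 5. Then 2r + 3 = 13, which is odd, yet r = 5 is odd, not even.

(←) Suppose r is even. Since 2 is even, 2r is even for every r, so 2r + 3 has the same parity as 3, which is odd. Hence 2r + 3 is odd.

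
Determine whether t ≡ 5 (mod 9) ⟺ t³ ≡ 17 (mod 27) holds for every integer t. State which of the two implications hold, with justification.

[⇒] Suppose t ≡ 5 (mod 9). Working modulo 27, t ∈ {5, 14, 23}; for each such r, r³ ≡ 17 (mod 27).

[⇐] Conversely, the residues r modulo 27 with r³ ≡ 17 (mod 27) are exactly {5, 14, 23}, and each is ≡ 5 (mod 9).

Both directions hold; the statement is true.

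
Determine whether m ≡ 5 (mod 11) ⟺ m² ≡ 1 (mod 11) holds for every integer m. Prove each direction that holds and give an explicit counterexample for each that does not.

Neither direction holds.

(⇒) This fails: take m = 5. Then 5 ≡ 5 (mod 11), but 5² = 25 ≡ 3 (mod 11), not 1.

(⇐) This fails: take m = 1. Then 1² = 1 ≡ 1 (mod 11), yet 1 ≡ 1 (mod 11), not 5.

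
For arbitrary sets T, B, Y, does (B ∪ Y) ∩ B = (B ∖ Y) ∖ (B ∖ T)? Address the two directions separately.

Forward inclusion. This inclusion fails. Take T = ∅, B = {1}, Y = ∅; then 1 ∈ (B ∪ Y) ∩ B but 1 ∉ (B ∖ Y) ∖ (B ∖ T).

Reverse inclusion. Let x ∈ (B ∖ Y) ∖ (B ∖ T). Then x ∈ T ∩ B and x ∉ Y, from which x ∈ (B ∪ Y) ∩ B.

The sets are not equal: only the reverse inclusion holds.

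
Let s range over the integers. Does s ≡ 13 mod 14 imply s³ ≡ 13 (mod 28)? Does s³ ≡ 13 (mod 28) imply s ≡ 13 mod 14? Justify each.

Neither implication holds.

[⇒] This fails: take s = 27. Then 27 ≡ 13 (mod 14), but 27³ = 19683 ≡ 27 (mod 28), not 13.

[⇐] This fails: take s = 5. Then 5³ = 125 ≡ 13 (mod 28), yet 5 ≡ 5 (mod 14), not 13.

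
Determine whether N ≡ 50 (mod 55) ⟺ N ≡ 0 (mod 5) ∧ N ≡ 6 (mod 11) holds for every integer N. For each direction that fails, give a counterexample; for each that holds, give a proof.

(⇒) Suppose N ≡ 50 (mod 55); write N = 55j + 50. Since 5 ∣ 55, reducing mod 5 gives N ≡ 50 ≡ 0 (mod 5); since 11 ∣ 55, reducing mod 11 gives N ≡ 50 ≡ 6 (mod 11).

(⇐) Conversely, if N ≡ 0 (mod 5) and N ≡ 6 (mod 11), then by the Chinese remainder theorem N ≡ 50 (mod 55). This is exactly N ≡ 50 (mod 55).

The biconditional holds.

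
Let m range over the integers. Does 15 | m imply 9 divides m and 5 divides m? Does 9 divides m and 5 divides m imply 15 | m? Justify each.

Forward direction. This fails: take m = 15. Certainly 15 ∣ 15, but 9 ∤ 15.

Converse. Suppose 9 ∣ m and 5 ∣ m. Any common multiple of 9 and 5 is a multiple of their lcm; here gcd(9, 5) = 1, so lcm(9, 5) = 9·5 = 45, so 45 ∣ m. Since 15 ∣ 45, it follows that 15 ∣ m.

The forward direction fails; the converse holds.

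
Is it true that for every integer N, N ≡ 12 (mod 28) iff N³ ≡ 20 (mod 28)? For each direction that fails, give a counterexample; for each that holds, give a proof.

[⇒] Suppose N ≡ 12 (mod 28). Write N = 28j + 12. Then (28j + 12)³ = 21952j³ + 28224j² + 12096j + 1728 = 28(784j³ + 1008j² + 432j + 61) + 20, so N³ ≡ 20 (mod 28).

[⇐] This fails: take N = 6. Then 6³ = 216 ≡ 20 (mod 28), yet 6 ≡ 6 (mod 28), not 12.

The forward direction holds; the converse fails.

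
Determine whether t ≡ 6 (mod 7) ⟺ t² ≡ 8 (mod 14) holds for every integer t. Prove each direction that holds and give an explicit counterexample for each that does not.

Both directions fail.

(→) This fails: take t = 13. Then 13 ≡ 6 (mod 7), but 13² = 169 ≡ 1 (mod 14), not 8.

(←) This fails: take t = 8. Then 8² = 64 ≡ 8 (mod 14), yet 8 ≡ 1 (mod 7), not 6.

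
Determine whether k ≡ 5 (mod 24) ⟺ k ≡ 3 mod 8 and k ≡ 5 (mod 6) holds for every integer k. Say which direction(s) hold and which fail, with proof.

Both directions fail.

Forward direction. This fails: k = 5 gives 5 ≡ 5 (mod 24) but 5 ≡ 5 (mod 8), so the conjunction on the right does not hold.

Converse. This fails: k = 11 satisfies both congruences on the right (11 ≡ 3 mod 8 and 11 ≡ 5 mod 6) yet 11 ≡ 11 (mod 24), not 5.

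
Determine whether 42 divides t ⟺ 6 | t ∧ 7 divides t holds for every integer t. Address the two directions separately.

The biconditional holds.

(⇒) If 42 ∣ t, write t = 42q. Since 42 = 7·6, t = 6·(7q), so 6 ∣ t; and since 42 = 6·7, t = 7·(6q), so 7 ∣ t.

(⇐) Suppose 6 ∣ t and 7 ∣ t. Any common multiple of 6 and 7 is a multiple of their lcm; here gcd(6, 7) = 1, so lcm(6, 7) = 6·7 = 42, so 42 ∣ t.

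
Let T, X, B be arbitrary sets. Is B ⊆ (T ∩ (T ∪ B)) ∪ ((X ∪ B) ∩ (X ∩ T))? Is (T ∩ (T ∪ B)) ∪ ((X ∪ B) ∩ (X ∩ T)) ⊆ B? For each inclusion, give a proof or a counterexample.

(⊆) fails and (⊇) fails.

Forward inclusion. This inclusion fails. Take T = ∅, X = ∅, B = {1}; then 1 ∈ B but 1 ∉ (T ∩ (T ∪ B)) ∪ ((X ∪ B) ∩ (X ∩ T)).

Reverse inclusion. This inclusion fails. Take T = {1}, X = ∅, B = ∅; then 1 ∈ (T ∩ (T ∪ B)) ∪ ((X ∪ B) ∩ (X ∩ T)) but 1 ∉ B.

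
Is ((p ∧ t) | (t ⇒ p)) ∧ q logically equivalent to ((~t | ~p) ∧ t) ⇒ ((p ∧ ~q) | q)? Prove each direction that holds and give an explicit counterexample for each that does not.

Forward direction. Assume the antecedent. If p is true, the consequent reduces to true regardless of the other variables. If p is false, the antecedent forces (p = F, t = F, q = T), and the consequent holds there. Either way the consequent holds.

Converse. This fails. Under p = F, t = F, q = F, the left side is false but the right side is true.

Not equivalent: only (⇒) holds.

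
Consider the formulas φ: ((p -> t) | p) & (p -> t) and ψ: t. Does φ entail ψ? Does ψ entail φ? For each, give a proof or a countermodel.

Not equivalent: only (⇐) holds.

(→) This fails. Under t = F, p = F, the left side is true but the right side is false.

(←) Assume the antecedent. If t is true, ((p -> t) | p) & (p -> t) reduces to true regardless of the other variables. If t is false, the antecedent cannot hold. Either way ((p -> t) | p) & (p -> t) holds.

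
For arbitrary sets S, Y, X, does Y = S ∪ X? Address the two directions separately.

Neither inclusion holds.

(⟹) This inclusion fails. Take S = ∅, Y = {1}, X = ∅; then 1 ∈ Y but 1 ∉ S ∪ X.

(⟸) This inclusion fails. Take S = {1}, Y = ∅, X = ∅; then 1 ∈ S ∪ X but 1 ∉ Y.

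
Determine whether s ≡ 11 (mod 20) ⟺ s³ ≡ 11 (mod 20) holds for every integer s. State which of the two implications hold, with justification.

[⇒] Suppose s ≡ 11 (mod 20). Write s = 20j + 11. Then (20j + 11)³ = 8000j³ + 13200j² + 7260j + 1331 = 20(400j³ + 660j² + 363j + 66) + 11, so s³ ≡ 11 (mod 20).

[⇐] Conversely, suppose s³ ≡ 11 (mod 20). The only residue r in {0, …, 19} with r³ ≡ 11 (mod 20) is r = 11, so s ≡ 11 (mod 20).

Both directions hold.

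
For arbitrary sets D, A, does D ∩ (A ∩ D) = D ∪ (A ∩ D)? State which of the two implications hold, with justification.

(⟹) Let x ∈ D ∩ (A ∩ D). Then x ∈ D ∩ A, from which x ∈ D ∪ (A ∩ D).

(⟸) This inclusion fails. Take D = {1}, A = ∅; then 1 ∈ D ∪ (A ∩ D) but 1 ∉ D ∩ (A ∩ D).

Only the forward inclusion holds.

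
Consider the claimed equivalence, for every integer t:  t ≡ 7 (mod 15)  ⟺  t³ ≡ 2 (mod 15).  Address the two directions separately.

Forward direction. This fails: take t = 7. Then 7 ≡ 7 (mod 15), but 7³ = 343 ≡ 13 (mod 15), not 2.

Converse. This fails: take t = 8. Then 8³ = 512 ≡ 2 (mod 15), yet 8 ≡ 8 (mod 15), not 7.

Both directions fail.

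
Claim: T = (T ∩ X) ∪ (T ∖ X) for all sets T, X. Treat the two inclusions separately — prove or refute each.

Forward inclusion. Let x ∈ T. Then either x ∈ T and x ∉ X; or x ∈ T ∩ X. In each case x ∈ (T ∩ X) ∪ (T ∖ X), so T ⊆ (T ∩ X) ∪ (T ∖ X).

Reverse inclusion. Let x ∈ (T ∩ X) ∪ (T ∖ X). Then either x ∈ T and x ∉ X; or x ∈ T ∩ X. In each case x ∈ T, so (T ∩ X) ∪ (T ∖ X) ⊆ T.

Both inclusions hold.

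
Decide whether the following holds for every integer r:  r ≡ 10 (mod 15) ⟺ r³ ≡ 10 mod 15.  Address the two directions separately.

(⟹) Suppose r ≡ 10 (mod 15). Write r = 15j + 10. Then (15j + 10)³ = 3375j³ + 6750j² + 4500j + 1000 = 15(225j³ + 450j² + 300j + 66) + 10, so r³ ≡ 10 (mod 15).

(⟸) Conversely, suppose r³ ≡ 10 (mod 15). The only residue r in {0, …, 14} with r³ ≡ 10 (mod 15) is r = 10, so r ≡ 10 (mod 15).

Equivalent; both directions hold.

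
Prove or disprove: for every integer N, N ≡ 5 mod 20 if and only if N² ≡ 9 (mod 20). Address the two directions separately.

Both directions fail.

(→) This fails: take N = 5. Then 5 ≡ 5 (mod 20), but 5² = 25 ≡ 5 (mod 20), not 9.

(←) This fails: take N = 3. Then 3² = 9 ≡ 9 (mod 20), yet 3 ≡ 3 (mod 20), not 5.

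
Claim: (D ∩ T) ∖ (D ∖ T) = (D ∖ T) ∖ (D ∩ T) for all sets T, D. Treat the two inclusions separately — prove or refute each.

(⊆) fails and (⊇) fails.

Forward inclusion. This inclusion fails. Take T = {1}, D = {1}; then 1 ∈ (D ∩ T) ∖ (D ∖ T) but 1 ∉ (D ∖ T) ∖ (D ∩ T).

Reverse inclusion. This inclusion fails. Take T = ∅, D = {1}; then 1 ∈ (D ∖ T) ∖ (D ∩ T) but 1 ∉ (D ∩ T) ∖ (D ∖ T).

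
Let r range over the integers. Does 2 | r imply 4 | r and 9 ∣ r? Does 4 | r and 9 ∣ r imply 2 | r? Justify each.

The forward direction fails; the converse holds.

(⇒) This fails: take r = 2. Certainly 2 ∣ 2, but 4 ∤ 2.

(⇐) Suppose 4 ∣ r and 9 ∣ r. Any common multiple of 4 and 9 is a multiple of their lcm; here gcd(4, 9) = 1, so lcm(4, 9) = 4·9 = 36, so 36 ∣ r. Since 2 ∣ 36, it follows that 2 ∣ r.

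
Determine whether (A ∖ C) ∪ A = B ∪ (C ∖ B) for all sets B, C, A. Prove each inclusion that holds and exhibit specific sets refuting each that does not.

(⟹) This inclusion fails. Take B = ∅, C = ∅, A = {1}; then 1 ∈ (A ∖ C) ∪ A but 1 ∉ B ∪ (C ∖ B).

(⟸) This inclusion fails. Take B = {1}, C = ∅, A = ∅; then 1 ∈ B ∪ (C ∖ B) but 1 ∉ (A ∖ C) ∪ A.

Neither inclusion holds.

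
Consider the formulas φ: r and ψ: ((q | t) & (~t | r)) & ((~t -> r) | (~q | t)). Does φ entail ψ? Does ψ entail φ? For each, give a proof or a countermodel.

Not equivalent: only (⇐) holds.

[⇐] Assume the antecedent. If t is true, the antecedent forces (t = T, q = F, r = T) or (t = T, q = T, r = T), and r holds there. If t is false, the antecedent forces (t = F, q = T, r = T), and r holds there. Either way r holds.

[⇒] This fails. Under t = F, q = F, r = T, the left side is true but the right side is false.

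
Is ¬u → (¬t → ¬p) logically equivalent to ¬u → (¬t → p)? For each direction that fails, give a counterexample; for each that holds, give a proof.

(→) This fails. Under u = F, p = F, t = F, the left side is true but the right side is false.

(←) This fails. Under u = F, p = T, t = F, the left side is false but the right side is true.

Neither implication holds.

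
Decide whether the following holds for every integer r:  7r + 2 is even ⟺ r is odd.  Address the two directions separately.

Both directions fail.

[⇒] This fails: r = 4 gives 7r + 2 = 30, which is even, but 4 is even, not odd.

[⇐] This also fails: r = 7 is odd, but 7r + 2 = 51 is odd, not even.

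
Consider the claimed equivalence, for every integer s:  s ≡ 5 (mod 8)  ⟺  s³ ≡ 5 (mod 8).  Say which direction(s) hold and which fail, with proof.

Forward direction. Suppose s ≡ 5 (mod 8). Write s = 8j + 5. Then (8j + 5)³ = 512j³ + 960j² + 600j + 125 = 8(64j³ + 120j² + 75j + 15) + 5, so s³ ≡ 5 (mod 8).

Converse. For the converse, argue contrapositively. If s ≢ 5 (mod 8), then s is congruent to one of 0, 1, 2, 3, 4, 6, 7 modulo 8, and these give s³ ≡ 0, 1, 0, 3, 0, 0, 7 respectively — never 5.

The biconditional holds.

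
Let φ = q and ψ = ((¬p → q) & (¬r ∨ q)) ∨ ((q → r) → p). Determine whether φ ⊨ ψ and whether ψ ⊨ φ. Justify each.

Forward direction. Assume the antecedent. If p is true, the consequent reduces to true regardless of the other variables. If p is false, the antecedent forces (p = F, q = T, r = F) or (p = F, q = T, r = T), and the consequent holds there. Either way the consequent holds.

Converse. This fails. Under p = T, q = F, r = F, the left side is false but the right side is true.

Not equivalent: only (⇒) holds.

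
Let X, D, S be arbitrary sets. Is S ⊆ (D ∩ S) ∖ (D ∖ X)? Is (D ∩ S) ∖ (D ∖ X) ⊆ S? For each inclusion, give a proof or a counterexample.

(⊆) fails; (⊇) holds.

(⟹) This inclusion fails. Take X = ∅, D = ∅, S = {1}; then 1 ∈ S but 1 ∉ (D ∩ S) ∖ (D ∖ X).

(⟸) Let x ∈ (D ∩ S) ∖ (D ∖ X). Then x ∈ X ∩ D ∩ S, from which x ∈ S.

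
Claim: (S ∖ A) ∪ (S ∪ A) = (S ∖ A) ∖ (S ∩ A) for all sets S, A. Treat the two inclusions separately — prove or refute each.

Only the reverse inclusion holds.

Forward inclusion. This inclusion fails. Take S = ∅, A = {1}; then 1 ∈ (S ∖ A) ∪ (S ∪ A) but 1 ∉ (S ∖ A) ∖ (S ∩ A).

Reverse inclusion. Let x ∈ (S ∖ A) ∖ (S ∩ A). Then x ∈ S and x ∉ A, from which x ∈ (S ∖ A) ∪ (S ∪ A).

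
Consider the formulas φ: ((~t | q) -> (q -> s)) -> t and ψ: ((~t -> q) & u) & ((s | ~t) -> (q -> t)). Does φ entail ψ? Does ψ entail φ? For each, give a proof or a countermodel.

(⇒) fails; (⇐) holds.

(⇒) This fails. Under u = F, s = F, t = T, q = F, the left side is true but the right side is false.

(⇐) Assume the antecedent. If s is true, the antecedent forces (u = T, s = T, t = T, q = F) or (u = T, s = T, t = T, q = T), and ((~t | q) -> (q -> s)) -> t holds there. If s is false, the antecedent forces (u = T, s = F, t = T, q = F) or (u = T, s = F, t = T, q = T), and ((~t | q) -> (q -> s)) -> t holds there. Either way ((~t | q) -> (q -> s)) -> t holds.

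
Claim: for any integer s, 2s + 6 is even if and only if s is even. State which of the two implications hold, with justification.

The forward direction fails; the converse holds.

Forward direction. This fails: take s = 3. Then 2s + 6 = 12, which is even, yet s = 3 is odd, not even.

Converse. Suppose s is even. Since 2 is even, 2s is even for every s, so 2s + 6 has the same parity as 6, which is even. Hence 2s + 6 is even.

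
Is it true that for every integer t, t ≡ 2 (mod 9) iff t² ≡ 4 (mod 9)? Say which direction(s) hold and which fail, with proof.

(⇒) Suppose t ≡ 2 (mod 9). Write t = 9j + 2. Then (9j + 2)² = 81j² + 36j + 4 = 9(9j² + 4j) + 4, so t² ≡ 4 (mod 9).

(⇐) This fails: take t = 7. Then 7² = 49 ≡ 4 (mod 9), yet 7 ≡ 7 (mod 9), not 2.

Not equivalent: only (⇒) holds.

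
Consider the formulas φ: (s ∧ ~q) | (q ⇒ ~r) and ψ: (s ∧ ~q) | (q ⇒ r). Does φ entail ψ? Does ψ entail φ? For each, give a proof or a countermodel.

Both directions fail.

(→) This fails. Under q = T, r = F, s = F, the left side is true but the right side is false.

(←) This fails. Under q = T, r = T, s = F, the left side is false but the right side is true.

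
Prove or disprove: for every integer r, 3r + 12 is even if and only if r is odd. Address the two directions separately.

[⇒] This fails: r = 6 gives 3r + 12 = 30, which is even, but 6 is even, not odd.

[⇐] This also fails: r = 7 is odd, but 3r + 12 = 33 is odd, not even.

Neither implication holds.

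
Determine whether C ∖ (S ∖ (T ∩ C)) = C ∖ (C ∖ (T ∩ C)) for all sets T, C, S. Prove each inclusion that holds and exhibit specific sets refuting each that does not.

(⊆) This inclusion fails. Take T = ∅, C = {1}, S = ∅; then 1 ∈ C ∖ (S ∖ (T ∩ C)) but 1 ∉ C ∖ (C ∖ (T ∩ C)).

(⊇) Let x ∈ C ∖ (C ∖ (T ∩ C)). Then either x ∈ T ∩ C and x ∉ S; or x ∈ T ∩ C ∩ S. In each case x ∈ C ∖ (S ∖ (T ∩ C)), so C ∖ (C ∖ (T ∩ C)) ⊆ C ∖ (S ∖ (T ∩ C)).

(⊆) fails; (⊇) holds.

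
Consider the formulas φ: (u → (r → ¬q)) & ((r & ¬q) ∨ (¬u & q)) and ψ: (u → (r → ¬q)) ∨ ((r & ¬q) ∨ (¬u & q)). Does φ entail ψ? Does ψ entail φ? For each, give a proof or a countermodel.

The forward direction holds; the converse fails.

Forward direction. Assume the antecedent. If u is true, the antecedent forces (r = T, u = T, q = F), and the consequent holds there. If u is false, the consequent reduces to true regardless of the other variables. Either way the consequent holds.

Converse. This fails. Under r = F, u = F, q = F, the left side is false but the right side is true.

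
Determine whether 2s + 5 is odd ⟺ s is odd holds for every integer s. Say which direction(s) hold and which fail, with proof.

(⇒) This fails: take s = 0. Then 2s + 5 = 5, which is odd, yet s = 0 is even, not odd.

(⇐) Suppose s is odd. Since 2 is even, 2s is even for every s, so 2s + 5 has the same parity as 5, which is odd. Hence 2s + 5 is odd.

Only the reverse direction holds.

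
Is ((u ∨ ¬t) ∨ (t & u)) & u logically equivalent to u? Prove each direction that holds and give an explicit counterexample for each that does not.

(→) Assume the antecedent. If u is true, u reduces to true regardless of the other variables. If u is false, the antecedent cannot hold. Either way u holds.

(←) Assume the antecedent. If u is true, ((u ∨ ¬t) ∨ (t & u)) & u reduces to true regardless of the other variables. If u is false, the antecedent cannot hold. Either way ((u ∨ ¬t) ∨ (t & u)) & u holds.

The biconditional holds.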